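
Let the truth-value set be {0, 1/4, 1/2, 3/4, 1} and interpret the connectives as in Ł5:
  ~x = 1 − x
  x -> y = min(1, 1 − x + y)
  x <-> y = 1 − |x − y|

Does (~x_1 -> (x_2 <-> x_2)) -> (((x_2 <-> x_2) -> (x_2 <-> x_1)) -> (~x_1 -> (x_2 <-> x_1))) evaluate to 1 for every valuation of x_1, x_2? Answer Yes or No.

At x_1 = 1/2, x_2 = 1, for instance:
~x_1 = ~1/2 = 1/2
x_2 <-> x_2 = 1 <-> 1 = 1
~x_1 -> (x_2 <-> x_2) = 1/2 -> 1 = 1
x_2 <-> x_1 = 1 <-> 1/2 = 1/2
(x_2 <-> x_2) -> (x_2 <-> x_1) = 1 -> 1/2 = 1/2
~x_1 -> (x_2 <-> x_1) = 1/2 -> 1/2 = 1
((x_2 <-> x_2) -> (x_2 <-> x_1)) -> (~x_1 -> (x_2 <-> x_1)) = 1/2 -> 1 = 1
(~x_1 -> (x_2 <-> x_2)) -> (((x_2 <-> x_2) -> (x_2 <-> x_1)) -> (~x_1 -> (x_2 <-> x_1))) = 1 -> 1 = 1
and checking the remaining 24 assignments likewise gives ≥ 1 in every case.

Yes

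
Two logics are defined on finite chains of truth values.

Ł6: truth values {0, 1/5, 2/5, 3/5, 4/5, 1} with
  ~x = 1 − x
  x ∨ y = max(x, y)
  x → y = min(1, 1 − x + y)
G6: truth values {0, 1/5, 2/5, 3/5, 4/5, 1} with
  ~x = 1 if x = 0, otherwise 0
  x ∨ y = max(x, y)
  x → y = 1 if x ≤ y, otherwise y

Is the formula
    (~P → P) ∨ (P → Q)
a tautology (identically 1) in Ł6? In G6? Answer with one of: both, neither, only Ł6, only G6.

In Ł6: at P = 1/5, Q = 0 the value is 4/5 — not a tautology.
In G6: every assignment gives 1 — tautology.

only G6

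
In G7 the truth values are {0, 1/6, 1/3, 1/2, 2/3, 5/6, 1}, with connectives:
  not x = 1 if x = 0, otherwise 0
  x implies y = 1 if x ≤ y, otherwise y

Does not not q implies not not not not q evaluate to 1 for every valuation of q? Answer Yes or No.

Yes

q = 0 ↦ 1
q = 1/6 ↦ 1
q = 1/3 ↦ 1
q = 1/2 ↦ 1
q = 2/3 ↦ 1
q = 5/6 ↦ 1
q = 1 ↦ 1
Every assignment gives a value ≥ 1.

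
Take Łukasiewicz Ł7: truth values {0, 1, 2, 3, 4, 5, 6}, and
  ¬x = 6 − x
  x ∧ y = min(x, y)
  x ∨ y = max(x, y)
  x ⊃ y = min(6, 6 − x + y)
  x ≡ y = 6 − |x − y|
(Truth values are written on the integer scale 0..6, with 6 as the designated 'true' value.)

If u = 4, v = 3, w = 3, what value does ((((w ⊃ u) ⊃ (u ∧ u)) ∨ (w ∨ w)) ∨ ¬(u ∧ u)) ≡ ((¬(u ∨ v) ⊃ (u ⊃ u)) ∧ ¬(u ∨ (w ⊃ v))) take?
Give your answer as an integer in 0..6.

2

w ⊃ u = 3 ⊃ 4 = 6
u ∧ u = 4 ∧ 4 = 4
(w ⊃ u) ⊃ (u ∧ u) = 6 ⊃ 4 = 4
w ∨ w = 3 ∨ 3 = 3
((w ⊃ u) ⊃ (u ∧ u)) ∨ (w ∨ w) = 4 ∨ 3 = 4
u ∧ u = 4 ∧ 4 = 4
¬(u ∧ u) = ¬4 = 2
(((w ⊃ u) ⊃ (u ∧ u)) ∨ (w ∨ w)) ∨ ¬(u ∧ u) = 4 ∨ 2 = 4
u ∨ v = 4 ∨ 3 = 4
¬(u ∨ v) = ¬4 = 2
u ⊃ u = 4 ⊃ 4 = 6
¬(u ∨ v) ⊃ (u ⊃ u) = 2 ⊃ 6 = 6
w ⊃ v = 3 ⊃ 3 = 6
u ∨ (w ⊃ v) = 4 ∨ 6 = 6
¬(u ∨ (w ⊃ v)) = ¬6 = 0
(¬(u ∨ v) ⊃ (u ⊃ u)) ∧ ¬(u ∨ (w ⊃ v)) = 6 ∧ 0 = 0
((((w ⊃ u) ⊃ (u ∧ u)) ∨ (w ∨ w)) ∨ ¬(u ∧ u)) ≡ ((¬(u ∨ v) ⊃ (u ⊃ u)) ∧ ¬(u ∨ (w ⊃ v))) = 4 ≡ 0 = 2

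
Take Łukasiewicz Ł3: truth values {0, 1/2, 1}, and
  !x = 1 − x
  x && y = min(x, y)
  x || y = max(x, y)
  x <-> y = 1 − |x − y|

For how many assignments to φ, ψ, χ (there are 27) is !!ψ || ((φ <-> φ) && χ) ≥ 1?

15

value 1: 15 assignments (counts)
value 1/2: 9 assignments
value 0: 3 assignments
So 15 of the 27 assignments meet the threshold.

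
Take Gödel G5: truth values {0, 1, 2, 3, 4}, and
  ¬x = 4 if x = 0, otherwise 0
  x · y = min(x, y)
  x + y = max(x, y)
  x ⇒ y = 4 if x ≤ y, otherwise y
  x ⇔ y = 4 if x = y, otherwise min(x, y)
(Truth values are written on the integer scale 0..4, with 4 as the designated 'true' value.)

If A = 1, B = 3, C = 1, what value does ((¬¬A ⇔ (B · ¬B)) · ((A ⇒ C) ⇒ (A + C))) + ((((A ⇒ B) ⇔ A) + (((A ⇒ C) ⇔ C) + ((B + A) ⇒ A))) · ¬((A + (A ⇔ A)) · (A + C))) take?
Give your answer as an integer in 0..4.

0

¬A = ¬1 = 0
¬¬A = ¬0 = 4
¬B = ¬3 = 0
B · ¬B = 3 · 0 = 0
¬¬A ⇔ (B · ¬B) = 4 ⇔ 0 = 0
A ⇒ C = 1 ⇒ 1 = 4
A + C = 1 + 1 = 1
(A ⇒ C) ⇒ (A + C) = 4 ⇒ 1 = 1
(¬¬A ⇔ (B · ¬B)) · ((A ⇒ C) ⇒ (A + C)) = 0 · 1 = 0
A ⇒ B = 1 ⇒ 3 = 4
(A ⇒ B) ⇔ A = 4 ⇔ 1 = 1
A ⇒ C = 1 ⇒ 1 = 4
(A ⇒ C) ⇔ C = 4 ⇔ 1 = 1
B + A = 3 + 1 = 3
(B + A) ⇒ A = 3 ⇒ 1 = 1
((A ⇒ C) ⇔ C) + ((B + A) ⇒ A) = 1 + 1 = 1
((A ⇒ B) ⇔ A) + (((A ⇒ C) ⇔ C) + ((B + A) ⇒ A)) = 1 + 1 = 1
A ⇔ A = 1 ⇔ 1 = 4
A + (A ⇔ A) = 1 + 4 = 4
A + C = 1 + 1 = 1
(A + (A ⇔ A)) · (A + C) = 4 · 1 = 1
¬((A + (A ⇔ A)) · (A + C)) = ¬1 = 0
(((A ⇒ B) ⇔ A) + (((A ⇒ C) ⇔ C) + ((B + A) ⇒ A))) · ¬((A + (A ⇔ A)) · (A + C)) = 1 · 0 = 0
((¬¬A ⇔ (B · ¬B)) · ((A ⇒ C) ⇒ (A + C))) + ((((A ⇒ B) ⇔ A) + (((A ⇒ C) ⇔ C) + ((B + A) ⇒ A))) · ¬((A + (A ⇔ A)) · (A + C))) = 0 + 0 = 0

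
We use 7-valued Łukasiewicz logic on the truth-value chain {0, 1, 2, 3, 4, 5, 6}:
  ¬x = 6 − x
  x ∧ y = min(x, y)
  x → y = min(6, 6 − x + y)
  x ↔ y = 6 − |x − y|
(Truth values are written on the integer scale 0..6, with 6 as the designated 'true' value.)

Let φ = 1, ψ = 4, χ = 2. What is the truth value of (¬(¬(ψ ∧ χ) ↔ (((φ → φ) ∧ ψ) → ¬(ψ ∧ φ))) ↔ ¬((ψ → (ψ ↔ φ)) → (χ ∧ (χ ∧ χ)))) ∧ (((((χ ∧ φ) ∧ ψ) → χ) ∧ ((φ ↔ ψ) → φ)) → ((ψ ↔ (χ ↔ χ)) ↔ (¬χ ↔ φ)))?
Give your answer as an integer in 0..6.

ψ ∧ χ = 4 ∧ 2 = 2
¬(ψ ∧ χ) = ¬2 = 4
φ → φ = 1 → 1 = 6
(φ → φ) ∧ ψ = 6 ∧ 4 = 4
ψ ∧ φ = 4 ∧ 1 = 1
¬(ψ ∧ φ) = ¬1 = 5
((φ → φ) ∧ ψ) → ¬(ψ ∧ φ) = 4 → 5 = 6
¬(ψ ∧ χ) ↔ (((φ → φ) ∧ ψ) → ¬(ψ ∧ φ)) = 4 ↔ 6 = 4
¬(¬(ψ ∧ χ) ↔ (((φ → φ) ∧ ψ) → ¬(ψ ∧ φ))) = ¬4 = 2
ψ ↔ φ = 4 ↔ 1 = 3
ψ → (ψ ↔ φ) = 4 → 3 = 5
χ ∧ χ = 2 ∧ 2 = 2
χ ∧ (χ ∧ χ) = 2 ∧ 2 = 2
(ψ → (ψ ↔ φ)) → (χ ∧ (χ ∧ χ)) = 5 → 2 = 3
¬((ψ → (ψ ↔ φ)) → (χ ∧ (χ ∧ χ))) = ¬3 = 3
¬(¬(ψ ∧ χ) ↔ (((φ → φ) ∧ ψ) → ¬(ψ ∧ φ))) ↔ ¬((ψ → (ψ ↔ φ)) → (χ ∧ (χ ∧ χ))) = 2 ↔ 3 = 5
χ ∧ φ = 2 ∧ 1 = 1
(χ ∧ φ) ∧ ψ = 1 ∧ 4 = 1
((χ ∧ φ) ∧ ψ) → χ = 1 → 2 = 6
φ ↔ ψ = 1 ↔ 4 = 3
(φ ↔ ψ) → φ = 3 → 1 = 4
(((χ ∧ φ) ∧ ψ) → χ) ∧ ((φ ↔ ψ) → φ) = 6 ∧ 4 = 4
χ ↔ χ = 2 ↔ 2 = 6
ψ ↔ (χ ↔ χ) = 4 ↔ 6 = 4
¬χ = ¬2 = 4
¬χ ↔ φ = 4 ↔ 1 = 3
(ψ ↔ (χ ↔ χ)) ↔ (¬χ ↔ φ) = 4 ↔ 3 = 5
((((χ ∧ φ) ∧ ψ) → χ) ∧ ((φ ↔ ψ) → φ)) → ((ψ ↔ (χ ↔ χ)) ↔ (¬χ ↔ φ)) = 4 → 5 = 6
(¬(¬(ψ ∧ χ) ↔ (((φ → φ) ∧ ψ) → ¬(ψ ∧ φ))) ↔ ¬((ψ → (ψ ↔ φ)) → (χ ∧ (χ ∧ χ)))) ∧ (((((χ ∧ φ) ∧ ψ) → χ) ∧ ((φ ↔ ψ) → φ)) → ((ψ ↔ (χ ↔ χ)) ↔ (¬χ ↔ φ))) = 5 ∧ 6 = 5

5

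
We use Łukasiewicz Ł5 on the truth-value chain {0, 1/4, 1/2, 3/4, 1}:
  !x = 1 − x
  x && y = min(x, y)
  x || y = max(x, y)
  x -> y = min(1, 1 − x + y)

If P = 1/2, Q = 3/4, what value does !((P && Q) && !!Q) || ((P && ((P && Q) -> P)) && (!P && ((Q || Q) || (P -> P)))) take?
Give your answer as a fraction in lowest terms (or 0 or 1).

1/2

P && Q = 1/2 && 3/4 = 1/2
!Q = !3/4 = 1/4
!!Q = !1/4 = 3/4
(P && Q) && !!Q = 1/2 && 3/4 = 1/2
!((P && Q) && !!Q) = !1/2 = 1/2
P && Q = 1/2 && 3/4 = 1/2
(P && Q) -> P = 1/2 -> 1/2 = 1
P && ((P && Q) -> P) = 1/2 && 1 = 1/2
!P = !1/2 = 1/2
Q || Q = 3/4 || 3/4 = 3/4
P -> P = 1/2 -> 1/2 = 1
(Q || Q) || (P -> P) = 3/4 || 1 = 1
!P && ((Q || Q) || (P -> P)) = 1/2 && 1 = 1/2
(P && ((P && Q) -> P)) && (!P && ((Q || Q) || (P -> P))) = 1/2 && 1/2 = 1/2
!((P && Q) && !!Q) || ((P && ((P && Q) -> P)) && (!P && ((Q || Q) || (P -> P)))) = 1/2 || 1/2 = 1/2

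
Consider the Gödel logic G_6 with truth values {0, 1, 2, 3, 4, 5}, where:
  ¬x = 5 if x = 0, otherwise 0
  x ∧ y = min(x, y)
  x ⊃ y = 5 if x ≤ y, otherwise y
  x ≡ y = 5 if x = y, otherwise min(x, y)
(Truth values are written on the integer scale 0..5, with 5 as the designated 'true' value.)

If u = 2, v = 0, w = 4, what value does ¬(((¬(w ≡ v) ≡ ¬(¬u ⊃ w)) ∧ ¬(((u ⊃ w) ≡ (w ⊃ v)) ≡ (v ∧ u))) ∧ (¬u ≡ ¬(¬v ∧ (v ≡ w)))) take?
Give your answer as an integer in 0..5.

w ≡ v = 4 ≡ 0 = 0
¬(w ≡ v) = ¬0 = 5
¬u = ¬2 = 0
¬u ⊃ w = 0 ⊃ 4 = 5
¬(¬u ⊃ w) = ¬5 = 0
¬(w ≡ v) ≡ ¬(¬u ⊃ w) = 5 ≡ 0 = 0
u ⊃ w = 2 ⊃ 4 = 5
w ⊃ v = 4 ⊃ 0 = 0
(u ⊃ w) ≡ (w ⊃ v) = 5 ≡ 0 = 0
v ∧ u = 0 ∧ 2 = 0
((u ⊃ w) ≡ (w ⊃ v)) ≡ (v ∧ u) = 0 ≡ 0 = 5
¬(((u ⊃ w) ≡ (w ⊃ v)) ≡ (v ∧ u)) = ¬5 = 0
(¬(w ≡ v) ≡ ¬(¬u ⊃ w)) ∧ ¬(((u ⊃ w) ≡ (w ⊃ v)) ≡ (v ∧ u)) = 0 ∧ 0 = 0
¬u = ¬2 = 0
¬v = ¬0 = 5
v ≡ w = 0 ≡ 4 = 0
¬v ∧ (v ≡ w) = 5 ∧ 0 = 0
¬(¬v ∧ (v ≡ w)) = ¬0 = 5
¬u ≡ ¬(¬v ∧ (v ≡ w)) = 0 ≡ 5 = 0
((¬(w ≡ v) ≡ ¬(¬u ⊃ w)) ∧ ¬(((u ⊃ w) ≡ (w ⊃ v)) ≡ (v ∧ u))) ∧ (¬u ≡ ¬(¬v ∧ (v ≡ w))) = 0 ∧ 0 = 0
¬(((¬(w ≡ v) ≡ ¬(¬u ⊃ w)) ∧ ¬(((u ⊃ w) ≡ (w ⊃ v)) ≡ (v ∧ u))) ∧ (¬u ≡ ¬(¬v ∧ (v ≡ w)))) = ¬0 = 5

5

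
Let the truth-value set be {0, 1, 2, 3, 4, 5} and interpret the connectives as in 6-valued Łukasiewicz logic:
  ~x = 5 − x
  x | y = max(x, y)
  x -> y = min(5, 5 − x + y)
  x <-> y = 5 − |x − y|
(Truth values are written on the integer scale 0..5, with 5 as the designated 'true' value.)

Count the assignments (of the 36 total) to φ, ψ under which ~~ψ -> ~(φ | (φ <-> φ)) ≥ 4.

value 5: 6 assignments (counts)
value 4: 6 assignments (counts)
value 3: 6 assignments
value 2: 6 assignments
value 1: 6 assignments
value 0: 6 assignments
So 12 of the 36 assignments meet the threshold.

12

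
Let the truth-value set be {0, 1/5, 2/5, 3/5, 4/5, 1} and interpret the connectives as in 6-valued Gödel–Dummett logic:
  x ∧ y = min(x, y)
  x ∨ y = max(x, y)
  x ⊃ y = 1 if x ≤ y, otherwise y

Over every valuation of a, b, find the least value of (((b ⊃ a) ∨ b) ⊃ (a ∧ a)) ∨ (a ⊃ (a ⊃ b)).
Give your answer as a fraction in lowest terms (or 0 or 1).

Take a = 1/5, b = 0:
b ⊃ a = 0 ⊃ 1/5 = 1
(b ⊃ a) ∨ b = 1 ∨ 0 = 1
a ∧ a = 1/5 ∧ 1/5 = 1/5
((b ⊃ a) ∨ b) ⊃ (a ∧ a) = 1 ⊃ 1/5 = 1/5
a ⊃ b = 1/5 ⊃ 0 = 0
a ⊃ (a ⊃ b) = 1/5 ⊃ 0 = 0
(((b ⊃ a) ∨ b) ⊃ (a ∧ a)) ∨ (a ⊃ (a ⊃ b)) = 1/5 ∨ 0 = 1/5
No assignment yields a value below 1/5, so this is the minimum.

1/5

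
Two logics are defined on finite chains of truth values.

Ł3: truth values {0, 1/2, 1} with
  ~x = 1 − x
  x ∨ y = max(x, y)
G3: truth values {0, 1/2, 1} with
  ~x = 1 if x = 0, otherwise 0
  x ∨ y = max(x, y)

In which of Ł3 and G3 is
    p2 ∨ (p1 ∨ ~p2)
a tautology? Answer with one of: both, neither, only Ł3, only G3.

In Ł3: at p1 = 0, p2 = 1/2 the value is 1/2 — not a tautology.
In G3: at p1 = 0, p2 = 1/2 the value is 1/2 — not a tautology.

neither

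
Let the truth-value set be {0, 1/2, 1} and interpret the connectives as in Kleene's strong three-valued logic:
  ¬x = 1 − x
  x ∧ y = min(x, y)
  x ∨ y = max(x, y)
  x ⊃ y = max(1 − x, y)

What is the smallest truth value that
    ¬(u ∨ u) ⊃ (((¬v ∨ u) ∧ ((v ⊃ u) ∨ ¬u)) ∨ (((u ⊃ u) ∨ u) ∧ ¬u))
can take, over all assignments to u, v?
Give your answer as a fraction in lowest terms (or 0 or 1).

Take u = 1/2, v = 1/2:
u ∨ u = 1/2 ∨ 1/2 = 1/2
¬(u ∨ u) = ¬1/2 = 1/2
¬v = ¬1/2 = 1/2
¬v ∨ u = 1/2 ∨ 1/2 = 1/2
v ⊃ u = 1/2 ⊃ 1/2 = 1/2
¬u = ¬1/2 = 1/2
(v ⊃ u) ∨ ¬u = 1/2 ∨ 1/2 = 1/2
(¬v ∨ u) ∧ ((v ⊃ u) ∨ ¬u) = 1/2 ∧ 1/2 = 1/2
u ⊃ u = 1/2 ⊃ 1/2 = 1/2
(u ⊃ u) ∨ u = 1/2 ∨ 1/2 = 1/2
¬u = ¬1/2 = 1/2
((u ⊃ u) ∨ u) ∧ ¬u = 1/2 ∧ 1/2 = 1/2
((¬v ∨ u) ∧ ((v ⊃ u) ∨ ¬u)) ∨ (((u ⊃ u) ∨ u) ∧ ¬u) = 1/2 ∨ 1/2 = 1/2
¬(u ∨ u) ⊃ (((¬v ∨ u) ∧ ((v ⊃ u) ∨ ¬u)) ∨ (((u ⊃ u) ∨ u) ∧ ¬u)) = 1/2 ⊃ 1/2 = 1/2
No assignment yields a value below 1/2, so this is the minimum.

1/2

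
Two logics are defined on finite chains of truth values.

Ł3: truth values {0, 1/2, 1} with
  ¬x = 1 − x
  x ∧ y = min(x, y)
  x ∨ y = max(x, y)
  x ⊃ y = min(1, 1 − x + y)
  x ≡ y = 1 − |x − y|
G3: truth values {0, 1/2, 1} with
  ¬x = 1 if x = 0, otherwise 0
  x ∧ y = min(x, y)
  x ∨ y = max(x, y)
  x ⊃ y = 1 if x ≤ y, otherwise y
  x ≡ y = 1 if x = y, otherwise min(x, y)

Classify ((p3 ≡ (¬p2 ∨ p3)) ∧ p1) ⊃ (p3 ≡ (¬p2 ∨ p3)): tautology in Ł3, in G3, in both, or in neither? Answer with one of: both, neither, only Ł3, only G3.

both

In Ł3: every assignment gives 1 — tautology.
In G3: every assignment gives 1 — tautology.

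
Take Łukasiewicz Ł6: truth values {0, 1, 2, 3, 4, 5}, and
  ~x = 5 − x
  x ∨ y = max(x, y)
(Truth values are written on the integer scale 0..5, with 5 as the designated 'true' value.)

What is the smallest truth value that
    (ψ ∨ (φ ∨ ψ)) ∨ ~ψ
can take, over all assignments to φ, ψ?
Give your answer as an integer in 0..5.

Take φ = 0, ψ = 2:
φ ∨ ψ = 0 ∨ 2 = 2
ψ ∨ (φ ∨ ψ) = 2 ∨ 2 = 2
~ψ = ~2 = 3
(ψ ∨ (φ ∨ ψ)) ∨ ~ψ = 2 ∨ 3 = 3
No assignment yields a value below 3, so this is the minimum.

3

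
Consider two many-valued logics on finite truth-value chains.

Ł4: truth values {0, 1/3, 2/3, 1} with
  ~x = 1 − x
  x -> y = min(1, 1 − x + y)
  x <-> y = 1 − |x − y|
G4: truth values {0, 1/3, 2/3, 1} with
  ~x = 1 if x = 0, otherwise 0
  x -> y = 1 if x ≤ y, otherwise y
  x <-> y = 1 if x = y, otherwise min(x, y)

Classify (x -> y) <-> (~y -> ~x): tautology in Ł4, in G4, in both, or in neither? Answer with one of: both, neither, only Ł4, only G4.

only Ł4

In Ł4: every assignment gives 1 — tautology.
In G4: at x = 2/3, y = 1/3 the value is 1/3 — not a tautology.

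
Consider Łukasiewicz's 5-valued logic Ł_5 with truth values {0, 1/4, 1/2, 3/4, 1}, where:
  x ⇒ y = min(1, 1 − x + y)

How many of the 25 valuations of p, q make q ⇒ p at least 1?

value 1: 15 assignments (counts)
value 3/4: 4 assignments
value 1/2: 3 assignments
value 1/4: 2 assignments
value 0: 1 assignment
So 15 of the 25 assignments meet the threshold.

15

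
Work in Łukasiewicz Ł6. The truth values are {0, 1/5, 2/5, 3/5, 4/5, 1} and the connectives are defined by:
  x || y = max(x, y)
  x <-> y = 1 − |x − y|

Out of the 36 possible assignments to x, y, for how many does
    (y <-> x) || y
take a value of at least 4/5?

value 1: 11 assignments (counts)
value 4/5: 12 assignments (counts)
value 3/5: 7 assignments
value 2/5: 3 assignments
value 1/5: 2 assignments
value 0: 1 assignment
So 23 of the 36 assignments meet the threshold.

23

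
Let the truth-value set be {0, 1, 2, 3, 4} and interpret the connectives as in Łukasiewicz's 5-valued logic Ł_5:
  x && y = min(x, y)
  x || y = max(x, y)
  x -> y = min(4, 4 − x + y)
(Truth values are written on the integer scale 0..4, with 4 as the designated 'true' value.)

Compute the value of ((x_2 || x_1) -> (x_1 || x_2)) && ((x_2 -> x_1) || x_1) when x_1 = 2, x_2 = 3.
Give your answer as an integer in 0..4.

3

x_2 || x_1 = 3 || 2 = 3
x_1 || x_2 = 2 || 3 = 3
(x_2 || x_1) -> (x_1 || x_2) = 3 -> 3 = 4
x_2 -> x_1 = 3 -> 2 = 3
(x_2 -> x_1) || x_1 = 3 || 2 = 3
((x_2 || x_1) -> (x_1 || x_2)) && ((x_2 -> x_1) || x_1) = 4 && 3 = 3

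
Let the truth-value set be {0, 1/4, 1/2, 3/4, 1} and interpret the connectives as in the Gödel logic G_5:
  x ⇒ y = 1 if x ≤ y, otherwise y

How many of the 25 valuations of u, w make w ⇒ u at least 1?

15

value 1: 15 assignments (counts)
value 3/4: 1 assignment
value 1/2: 2 assignments
value 1/4: 3 assignments
value 0: 4 assignments
So 15 of the 25 assignments meet the threshold.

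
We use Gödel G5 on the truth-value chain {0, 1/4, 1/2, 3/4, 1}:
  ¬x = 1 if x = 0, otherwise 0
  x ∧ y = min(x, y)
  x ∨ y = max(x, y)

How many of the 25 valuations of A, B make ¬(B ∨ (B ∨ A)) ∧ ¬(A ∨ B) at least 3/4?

value 1: 1 assignment (counts)
value 0: 24 assignments
So 1 of the 25 assignments meets the threshold.

1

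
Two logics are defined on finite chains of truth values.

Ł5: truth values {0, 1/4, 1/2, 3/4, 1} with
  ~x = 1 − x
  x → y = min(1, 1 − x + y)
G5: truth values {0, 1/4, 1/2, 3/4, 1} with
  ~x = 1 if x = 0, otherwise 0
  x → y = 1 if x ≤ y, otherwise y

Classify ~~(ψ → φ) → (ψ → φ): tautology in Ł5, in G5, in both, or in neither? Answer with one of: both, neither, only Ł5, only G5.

only Ł5

In Ł5: every assignment gives 1 — tautology.
In G5: at φ = 1/4, ψ = 1/2 the value is 1/4 — not a tautology.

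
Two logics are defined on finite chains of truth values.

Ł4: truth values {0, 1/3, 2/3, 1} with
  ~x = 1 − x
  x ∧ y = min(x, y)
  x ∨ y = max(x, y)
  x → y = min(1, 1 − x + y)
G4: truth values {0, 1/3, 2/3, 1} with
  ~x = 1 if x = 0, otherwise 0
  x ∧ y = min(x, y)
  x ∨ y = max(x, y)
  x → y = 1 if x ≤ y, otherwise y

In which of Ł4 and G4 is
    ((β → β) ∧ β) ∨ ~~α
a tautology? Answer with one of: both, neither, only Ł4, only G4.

neither

In Ł4: at α = 0, β = 0 the value is 0 — not a tautology.
In G4: at α = 0, β = 0 the value is 0 — not a tautology.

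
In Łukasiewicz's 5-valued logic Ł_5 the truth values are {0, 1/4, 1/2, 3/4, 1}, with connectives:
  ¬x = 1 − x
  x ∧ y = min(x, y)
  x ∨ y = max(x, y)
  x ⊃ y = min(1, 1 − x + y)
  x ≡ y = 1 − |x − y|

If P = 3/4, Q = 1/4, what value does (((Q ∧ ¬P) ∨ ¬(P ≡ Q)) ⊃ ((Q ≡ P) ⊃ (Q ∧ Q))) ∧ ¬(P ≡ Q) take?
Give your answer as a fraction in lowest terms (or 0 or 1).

1/2

¬P = ¬3/4 = 1/4
Q ∧ ¬P = 1/4 ∧ 1/4 = 1/4
P ≡ Q = 3/4 ≡ 1/4 = 1/2
¬(P ≡ Q) = ¬1/2 = 1/2
(Q ∧ ¬P) ∨ ¬(P ≡ Q) = 1/4 ∨ 1/2 = 1/2
Q ≡ P = 1/4 ≡ 3/4 = 1/2
Q ∧ Q = 1/4 ∧ 1/4 = 1/4
(Q ≡ P) ⊃ (Q ∧ Q) = 1/2 ⊃ 1/4 = 3/4
((Q ∧ ¬P) ∨ ¬(P ≡ Q)) ⊃ ((Q ≡ P) ⊃ (Q ∧ Q)) = 1/2 ⊃ 3/4 = 1
P ≡ Q = 3/4 ≡ 1/4 = 1/2
¬(P ≡ Q) = ¬1/2 = 1/2
(((Q ∧ ¬P) ∨ ¬(P ≡ Q)) ⊃ ((Q ≡ P) ⊃ (Q ∧ Q))) ∧ ¬(P ≡ Q) = 1 ∧ 1/2 = 1/2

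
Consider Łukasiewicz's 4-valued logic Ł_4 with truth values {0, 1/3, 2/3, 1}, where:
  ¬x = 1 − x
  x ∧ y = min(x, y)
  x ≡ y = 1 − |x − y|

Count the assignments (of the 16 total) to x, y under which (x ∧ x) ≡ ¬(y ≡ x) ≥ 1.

x = 0, y = 0 ↦ 1  ≥
x = 0, y = 1/3 ↦ 2/3  <
x = 0, y = 2/3 ↦ 1/3  <
x = 0, y = 1 ↦ 0  <
x = 1/3, y = 0 ↦ 1  ≥
x = 1/3, y = 1/3 ↦ 2/3  <
x = 1/3, y = 2/3 ↦ 1  ≥
x = 1/3, y = 1 ↦ 2/3  <
x = 2/3, y = 0 ↦ 1  ≥
x = 2/3, y = 1/3 ↦ 2/3  <
x = 2/3, y = 2/3 ↦ 1/3  <
x = 2/3, y = 1 ↦ 2/3  <
x = 1, y = 0 ↦ 1  ≥
x = 1, y = 1/3 ↦ 2/3  <
x = 1, y = 2/3 ↦ 1/3  <
x = 1, y = 1 ↦ 0  <
So 5 of the 16 assignments meet the threshold.

5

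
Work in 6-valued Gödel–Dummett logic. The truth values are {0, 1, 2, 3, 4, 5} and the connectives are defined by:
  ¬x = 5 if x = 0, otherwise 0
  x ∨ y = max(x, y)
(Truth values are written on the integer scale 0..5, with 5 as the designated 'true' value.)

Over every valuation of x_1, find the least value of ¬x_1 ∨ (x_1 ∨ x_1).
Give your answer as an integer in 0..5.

1

Take x_1 = 1:
¬x_1 = ¬1 = 0
x_1 ∨ x_1 = 1 ∨ 1 = 1
¬x_1 ∨ (x_1 ∨ x_1) = 0 ∨ 1 = 1
No assignment yields a value below 1, so this is the minimum.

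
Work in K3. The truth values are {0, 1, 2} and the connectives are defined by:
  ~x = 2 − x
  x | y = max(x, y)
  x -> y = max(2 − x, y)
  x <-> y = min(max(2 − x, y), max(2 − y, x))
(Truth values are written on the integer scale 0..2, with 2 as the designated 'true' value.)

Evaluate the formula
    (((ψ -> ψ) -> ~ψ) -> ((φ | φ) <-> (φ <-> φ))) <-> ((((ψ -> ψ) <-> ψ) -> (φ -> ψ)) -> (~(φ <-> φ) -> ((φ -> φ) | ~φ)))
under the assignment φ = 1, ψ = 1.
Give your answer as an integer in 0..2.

1

ψ -> ψ = 1 -> 1 = 1
~ψ = ~1 = 1
(ψ -> ψ) -> ~ψ = 1 -> 1 = 1
φ | φ = 1 | 1 = 1
φ <-> φ = 1 <-> 1 = 1
(φ | φ) <-> (φ <-> φ) = 1 <-> 1 = 1
((ψ -> ψ) -> ~ψ) -> ((φ | φ) <-> (φ <-> φ)) = 1 -> 1 = 1
ψ -> ψ = 1 -> 1 = 1
(ψ -> ψ) <-> ψ = 1 <-> 1 = 1
φ -> ψ = 1 -> 1 = 1
((ψ -> ψ) <-> ψ) -> (φ -> ψ) = 1 -> 1 = 1
φ <-> φ = 1 <-> 1 = 1
~(φ <-> φ) = ~1 = 1
φ -> φ = 1 -> 1 = 1
~φ = ~1 = 1
(φ -> φ) | ~φ = 1 | 1 = 1
~(φ <-> φ) -> ((φ -> φ) | ~φ) = 1 -> 1 = 1
(((ψ -> ψ) <-> ψ) -> (φ -> ψ)) -> (~(φ <-> φ) -> ((φ -> φ) | ~φ)) = 1 -> 1 = 1
(((ψ -> ψ) -> ~ψ) -> ((φ | φ) <-> (φ <-> φ))) <-> ((((ψ -> ψ) <-> ψ) -> (φ -> ψ)) -> (~(φ <-> φ) -> ((φ -> φ) | ~φ))) = 1 <-> 1 = 1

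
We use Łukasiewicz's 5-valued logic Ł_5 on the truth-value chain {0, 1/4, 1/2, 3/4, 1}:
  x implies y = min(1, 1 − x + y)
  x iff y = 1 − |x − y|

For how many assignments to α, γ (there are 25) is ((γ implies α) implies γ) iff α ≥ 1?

5

value 1: 5 assignments (counts)
value 3/4: 5 assignments
value 1/2: 7 assignments
value 1/4: 4 assignments
value 0: 4 assignments
So 5 of the 25 assignments meet the threshold.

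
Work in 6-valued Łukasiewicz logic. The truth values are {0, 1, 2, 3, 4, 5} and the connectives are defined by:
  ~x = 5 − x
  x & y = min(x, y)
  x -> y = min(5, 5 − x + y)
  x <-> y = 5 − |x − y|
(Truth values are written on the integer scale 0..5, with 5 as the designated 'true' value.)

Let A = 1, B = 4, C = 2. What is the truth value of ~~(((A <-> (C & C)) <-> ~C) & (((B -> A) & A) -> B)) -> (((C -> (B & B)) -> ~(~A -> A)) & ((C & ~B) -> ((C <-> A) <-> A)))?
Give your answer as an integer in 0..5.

4

C & C = 2 & 2 = 2
A <-> (C & C) = 1 <-> 2 = 4
~C = ~2 = 3
(A <-> (C & C)) <-> ~C = 4 <-> 3 = 4
B -> A = 4 -> 1 = 2
(B -> A) & A = 2 & 1 = 1
((B -> A) & A) -> B = 1 -> 4 = 5
((A <-> (C & C)) <-> ~C) & (((B -> A) & A) -> B) = 4 & 5 = 4
~(((A <-> (C & C)) <-> ~C) & (((B -> A) & A) -> B)) = ~4 = 1
~~(((A <-> (C & C)) <-> ~C) & (((B -> A) & A) -> B)) = ~1 = 4
B & B = 4 & 4 = 4
C -> (B & B) = 2 -> 4 = 5
~A = ~1 = 4
~A -> A = 4 -> 1 = 2
~(~A -> A) = ~2 = 3
(C -> (B & B)) -> ~(~A -> A) = 5 -> 3 = 3
~B = ~4 = 1
C & ~B = 2 & 1 = 1
C <-> A = 2 <-> 1 = 4
(C <-> A) <-> A = 4 <-> 1 = 2
(C & ~B) -> ((C <-> A) <-> A) = 1 -> 2 = 5
((C -> (B & B)) -> ~(~A -> A)) & ((C & ~B) -> ((C <-> A) <-> A)) = 3 & 5 = 3
~~(((A <-> (C & C)) <-> ~C) & (((B -> A) & A) -> B)) -> (((C -> (B & B)) -> ~(~A -> A)) & ((C & ~B) -> ((C <-> A) <-> A))) = 4 -> 3 = 4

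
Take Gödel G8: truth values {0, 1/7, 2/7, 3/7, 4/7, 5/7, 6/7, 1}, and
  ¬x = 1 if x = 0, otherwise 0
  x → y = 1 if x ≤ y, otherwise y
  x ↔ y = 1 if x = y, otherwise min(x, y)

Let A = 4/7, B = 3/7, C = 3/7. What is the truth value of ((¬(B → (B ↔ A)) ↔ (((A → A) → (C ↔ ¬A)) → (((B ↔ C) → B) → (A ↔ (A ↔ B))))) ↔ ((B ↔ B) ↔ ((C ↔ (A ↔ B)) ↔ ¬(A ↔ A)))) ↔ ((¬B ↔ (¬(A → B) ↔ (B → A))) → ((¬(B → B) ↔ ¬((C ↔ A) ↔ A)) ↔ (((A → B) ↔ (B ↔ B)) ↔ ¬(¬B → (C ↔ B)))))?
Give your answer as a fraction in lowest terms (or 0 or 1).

0

B ↔ A = 3/7 ↔ 4/7 = 3/7
B → (B ↔ A) = 3/7 → 3/7 = 1
¬(B → (B ↔ A)) = ¬1 = 0
A → A = 4/7 → 4/7 = 1
¬A = ¬4/7 = 0
C ↔ ¬A = 3/7 ↔ 0 = 0
(A → A) → (C ↔ ¬A) = 1 → 0 = 0
B ↔ C = 3/7 ↔ 3/7 = 1
(B ↔ C) → B = 1 → 3/7 = 3/7
A ↔ B = 4/7 ↔ 3/7 = 3/7
A ↔ (A ↔ B) = 4/7 ↔ 3/7 = 3/7
((B ↔ C) → B) → (A ↔ (A ↔ B)) = 3/7 → 3/7 = 1
((A → A) → (C ↔ ¬A)) → (((B ↔ C) → B) → (A ↔ (A ↔ B))) = 0 → 1 = 1
¬(B → (B ↔ A)) ↔ (((A → A) → (C ↔ ¬A)) → (((B ↔ C) → B) → (A ↔ (A ↔ B)))) = 0 ↔ 1 = 0
B ↔ B = 3/7 ↔ 3/7 = 1
A ↔ B = 4/7 ↔ 3/7 = 3/7
C ↔ (A ↔ B) = 3/7 ↔ 3/7 = 1
A ↔ A = 4/7 ↔ 4/7 = 1
¬(A ↔ A) = ¬1 = 0
(C ↔ (A ↔ B)) ↔ ¬(A ↔ A) = 1 ↔ 0 = 0
(B ↔ B) ↔ ((C ↔ (A ↔ B)) ↔ ¬(A ↔ A)) = 1 ↔ 0 = 0
(¬(B → (B ↔ A)) ↔ (((A → A) → (C ↔ ¬A)) → (((B ↔ C) → B) → (A ↔ (A ↔ B))))) ↔ ((B ↔ B) ↔ ((C ↔ (A ↔ B)) ↔ ¬(A ↔ A))) = 0 ↔ 0 = 1
¬B = ¬3/7 = 0
A → B = 4/7 → 3/7 = 3/7
¬(A → B) = ¬3/7 = 0
B → A = 3/7 → 4/7 = 1
¬(A → B) ↔ (B → A) = 0 ↔ 1 = 0
¬B ↔ (¬(A → B) ↔ (B → A)) = 0 ↔ 0 = 1
B → B = 3/7 → 3/7 = 1
¬(B → B) = ¬1 = 0
C ↔ A = 3/7 ↔ 4/7 = 3/7
(C ↔ A) ↔ A = 3/7 ↔ 4/7 = 3/7
¬((C ↔ A) ↔ A) = ¬3/7 = 0
¬(B → B) ↔ ¬((C ↔ A) ↔ A) = 0 ↔ 0 = 1
A → B = 4/7 → 3/7 = 3/7
B ↔ B = 3/7 ↔ 3/7 = 1
(A → B) ↔ (B ↔ B) = 3/7 ↔ 1 = 3/7
¬B = ¬3/7 = 0
C ↔ B = 3/7 ↔ 3/7 = 1
¬B → (C ↔ B) = 0 → 1 = 1
¬(¬B → (C ↔ B)) = ¬1 = 0
((A → B) ↔ (B ↔ B)) ↔ ¬(¬B → (C ↔ B)) = 3/7 ↔ 0 = 0
(¬(B → B) ↔ ¬((C ↔ A) ↔ A)) ↔ (((A → B) ↔ (B ↔ B)) ↔ ¬(¬B → (C ↔ B))) = 1 ↔ 0 = 0
(¬B ↔ (¬(A → B) ↔ (B → A))) → ((¬(B → B) ↔ ¬((C ↔ A) ↔ A)) ↔ (((A → B) ↔ (B ↔ B)) ↔ ¬(¬B → (C ↔ B)))) = 1 → 0 = 0
((¬(B → (B ↔ A)) ↔ (((A → A) → (C ↔ ¬A)) → (((B ↔ C) → B) → (A ↔ (A ↔ B))))) ↔ ((B ↔ B) ↔ ((C ↔ (A ↔ B)) ↔ ¬(A ↔ A)))) ↔ ((¬B ↔ (¬(A → B) ↔ (B → A))) → ((¬(B → B) ↔ ¬((C ↔ A) ↔ A)) ↔ (((A → B) ↔ (B ↔ B)) ↔ ¬(¬B → (C ↔ B))))) = 1 ↔ 0 = 0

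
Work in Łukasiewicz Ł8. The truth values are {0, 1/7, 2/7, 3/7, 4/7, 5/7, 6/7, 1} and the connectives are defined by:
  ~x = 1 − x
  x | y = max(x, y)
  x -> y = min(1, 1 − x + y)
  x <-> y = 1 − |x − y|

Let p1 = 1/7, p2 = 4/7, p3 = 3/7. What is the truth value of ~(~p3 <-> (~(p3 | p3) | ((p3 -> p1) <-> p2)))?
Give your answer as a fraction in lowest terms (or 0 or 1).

2/7

~p3 = ~3/7 = 4/7
p3 | p3 = 3/7 | 3/7 = 3/7
~(p3 | p3) = ~3/7 = 4/7
p3 -> p1 = 3/7 -> 1/7 = 5/7
(p3 -> p1) <-> p2 = 5/7 <-> 4/7 = 6/7
~(p3 | p3) | ((p3 -> p1) <-> p2) = 4/7 | 6/7 = 6/7
~p3 <-> (~(p3 | p3) | ((p3 -> p1) <-> p2)) = 4/7 <-> 6/7 = 5/7
~(~p3 <-> (~(p3 | p3) | ((p3 -> p1) <-> p2))) = ~5/7 = 2/7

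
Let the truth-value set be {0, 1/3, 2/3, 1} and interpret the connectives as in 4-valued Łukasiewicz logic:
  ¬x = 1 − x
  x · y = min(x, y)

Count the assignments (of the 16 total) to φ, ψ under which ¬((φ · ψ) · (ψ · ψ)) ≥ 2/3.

12

φ = 0, ψ = 0 ↦ 1  ≥
φ = 0, ψ = 1/3 ↦ 1  ≥
φ = 0, ψ = 2/3 ↦ 1  ≥
φ = 0, ψ = 1 ↦ 1  ≥
φ = 1/3, ψ = 0 ↦ 1  ≥
φ = 1/3, ψ = 1/3 ↦ 2/3  ≥
φ = 1/3, ψ = 2/3 ↦ 2/3  ≥
φ = 1/3, ψ = 1 ↦ 2/3  ≥
φ = 2/3, ψ = 0 ↦ 1  ≥
φ = 2/3, ψ = 1/3 ↦ 2/3  ≥
φ = 2/3, ψ = 2/3 ↦ 1/3  <
φ = 2/3, ψ = 1 ↦ 1/3  <
φ = 1, ψ = 0 ↦ 1  ≥
φ = 1, ψ = 1/3 ↦ 2/3  ≥
φ = 1, ψ = 2/3 ↦ 1/3  <
φ = 1, ψ = 1 ↦ 0  <
So 12 of the 16 assignments meet the threshold.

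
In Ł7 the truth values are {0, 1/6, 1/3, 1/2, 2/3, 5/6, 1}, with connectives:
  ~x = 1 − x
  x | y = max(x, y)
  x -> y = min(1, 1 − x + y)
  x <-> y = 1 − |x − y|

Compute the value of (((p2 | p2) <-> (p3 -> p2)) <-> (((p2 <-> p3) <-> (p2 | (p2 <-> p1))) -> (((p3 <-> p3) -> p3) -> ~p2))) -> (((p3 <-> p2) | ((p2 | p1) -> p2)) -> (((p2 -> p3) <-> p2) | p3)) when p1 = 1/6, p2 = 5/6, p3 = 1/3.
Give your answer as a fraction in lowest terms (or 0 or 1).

5/6

p2 | p2 = 5/6 | 5/6 = 5/6
p3 -> p2 = 1/3 -> 5/6 = 1
(p2 | p2) <-> (p3 -> p2) = 5/6 <-> 1 = 5/6
p2 <-> p3 = 5/6 <-> 1/3 = 1/2
p2 <-> p1 = 5/6 <-> 1/6 = 1/3
p2 | (p2 <-> p1) = 5/6 | 1/3 = 5/6
(p2 <-> p3) <-> (p2 | (p2 <-> p1)) = 1/2 <-> 5/6 = 2/3
p3 <-> p3 = 1/3 <-> 1/3 = 1
(p3 <-> p3) -> p3 = 1 -> 1/3 = 1/3
~p2 = ~5/6 = 1/6
((p3 <-> p3) -> p3) -> ~p2 = 1/3 -> 1/6 = 5/6
((p2 <-> p3) <-> (p2 | (p2 <-> p1))) -> (((p3 <-> p3) -> p3) -> ~p2) = 2/3 -> 5/6 = 1
((p2 | p2) <-> (p3 -> p2)) <-> (((p2 <-> p3) <-> (p2 | (p2 <-> p1))) -> (((p3 <-> p3) -> p3) -> ~p2)) = 5/6 <-> 1 = 5/6
p3 <-> p2 = 1/3 <-> 5/6 = 1/2
p2 | p1 = 5/6 | 1/6 = 5/6
(p2 | p1) -> p2 = 5/6 -> 5/6 = 1
(p3 <-> p2) | ((p2 | p1) -> p2) = 1/2 | 1 = 1
p2 -> p3 = 5/6 -> 1/3 = 1/2
(p2 -> p3) <-> p2 = 1/2 <-> 5/6 = 2/3
((p2 -> p3) <-> p2) | p3 = 2/3 | 1/3 = 2/3
((p3 <-> p2) | ((p2 | p1) -> p2)) -> (((p2 -> p3) <-> p2) | p3) = 1 -> 2/3 = 2/3
(((p2 | p2) <-> (p3 -> p2)) <-> (((p2 <-> p3) <-> (p2 | (p2 <-> p1))) -> (((p3 <-> p3) -> p3) -> ~p2))) -> (((p3 <-> p2) | ((p2 | p1) -> p2)) -> (((p2 -> p3) <-> p2) | p3)) = 5/6 -> 2/3 = 5/6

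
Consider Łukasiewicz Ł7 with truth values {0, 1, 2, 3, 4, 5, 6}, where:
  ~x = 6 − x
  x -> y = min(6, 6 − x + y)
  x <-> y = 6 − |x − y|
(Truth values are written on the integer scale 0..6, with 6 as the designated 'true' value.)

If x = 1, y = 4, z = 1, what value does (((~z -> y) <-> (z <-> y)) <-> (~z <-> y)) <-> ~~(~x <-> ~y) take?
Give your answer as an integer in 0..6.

4

~z = ~1 = 5
~z -> y = 5 -> 4 = 5
z <-> y = 1 <-> 4 = 3
(~z -> y) <-> (z <-> y) = 5 <-> 3 = 4
~z = ~1 = 5
~z <-> y = 5 <-> 4 = 5
((~z -> y) <-> (z <-> y)) <-> (~z <-> y) = 4 <-> 5 = 5
~x = ~1 = 5
~y = ~4 = 2
~x <-> ~y = 5 <-> 2 = 3
~(~x <-> ~y) = ~3 = 3
~~(~x <-> ~y) = ~3 = 3
(((~z -> y) <-> (z <-> y)) <-> (~z <-> y)) <-> ~~(~x <-> ~y) = 5 <-> 3 = 4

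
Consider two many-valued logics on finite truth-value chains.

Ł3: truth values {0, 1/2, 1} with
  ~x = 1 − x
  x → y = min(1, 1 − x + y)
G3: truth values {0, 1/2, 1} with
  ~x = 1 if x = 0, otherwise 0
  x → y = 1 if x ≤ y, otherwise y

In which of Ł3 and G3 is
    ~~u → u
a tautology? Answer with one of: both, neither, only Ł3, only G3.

only Ł3

In Ł3: every assignment gives 1 — tautology.
In G3: at u = 1/2 the value is 1/2 — not a tautology.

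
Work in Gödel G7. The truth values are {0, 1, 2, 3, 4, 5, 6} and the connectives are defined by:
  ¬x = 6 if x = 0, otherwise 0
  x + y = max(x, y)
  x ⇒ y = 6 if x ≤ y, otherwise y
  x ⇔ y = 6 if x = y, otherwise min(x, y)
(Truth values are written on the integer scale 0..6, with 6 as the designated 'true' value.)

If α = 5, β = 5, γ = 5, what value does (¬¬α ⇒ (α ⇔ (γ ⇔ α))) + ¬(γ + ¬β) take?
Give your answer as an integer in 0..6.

¬α = ¬5 = 0
¬¬α = ¬0 = 6
γ ⇔ α = 5 ⇔ 5 = 6
α ⇔ (γ ⇔ α) = 5 ⇔ 6 = 5
¬¬α ⇒ (α ⇔ (γ ⇔ α)) = 6 ⇒ 5 = 5
¬β = ¬5 = 0
γ + ¬β = 5 + 0 = 5
¬(γ + ¬β) = ¬5 = 0
(¬¬α ⇒ (α ⇔ (γ ⇔ α))) + ¬(γ + ¬β) = 5 + 0 = 5

5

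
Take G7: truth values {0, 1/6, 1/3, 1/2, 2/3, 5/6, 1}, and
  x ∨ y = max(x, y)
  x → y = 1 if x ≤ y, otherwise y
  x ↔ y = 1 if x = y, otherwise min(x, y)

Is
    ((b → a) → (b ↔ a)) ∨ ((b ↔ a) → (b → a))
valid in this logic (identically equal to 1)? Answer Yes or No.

Yes

At a = 1/3, b = 1/3, for instance:
b → a = 1/3 → 1/3 = 1
b ↔ a = 1/3 ↔ 1/3 = 1
(b → a) → (b ↔ a) = 1 → 1 = 1
(b ↔ a) → (b → a) = 1 → 1 = 1
((b → a) → (b ↔ a)) ∨ ((b ↔ a) → (b → a)) = 1 ∨ 1 = 1
and checking the remaining 48 assignments likewise gives ≥ 1 in every case.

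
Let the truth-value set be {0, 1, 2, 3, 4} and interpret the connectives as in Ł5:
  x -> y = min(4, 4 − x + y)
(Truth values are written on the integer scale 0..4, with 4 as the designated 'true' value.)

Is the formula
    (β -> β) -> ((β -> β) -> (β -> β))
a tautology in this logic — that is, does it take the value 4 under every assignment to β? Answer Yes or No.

Yes

β = 0 ↦ 4
β = 1 ↦ 4
β = 2 ↦ 4
β = 3 ↦ 4
β = 4 ↦ 4
Every assignment gives a value ≥ 4.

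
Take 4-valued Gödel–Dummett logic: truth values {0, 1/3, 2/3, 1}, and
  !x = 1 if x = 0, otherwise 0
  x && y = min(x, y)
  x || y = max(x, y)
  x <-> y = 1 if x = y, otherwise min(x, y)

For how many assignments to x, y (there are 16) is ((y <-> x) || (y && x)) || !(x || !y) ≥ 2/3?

x = 0, y = 0 ↦ 1  ≥
x = 0, y = 1/3 ↦ 1  ≥
x = 0, y = 2/3 ↦ 1  ≥
x = 0, y = 1 ↦ 1  ≥
x = 1/3, y = 0 ↦ 0  <
x = 1/3, y = 1/3 ↦ 1  ≥
x = 1/3, y = 2/3 ↦ 1/3  <
x = 1/3, y = 1 ↦ 1/3  <
x = 2/3, y = 0 ↦ 0  <
x = 2/3, y = 1/3 ↦ 1/3  <
x = 2/3, y = 2/3 ↦ 1  ≥
x = 2/3, y = 1 ↦ 2/3  ≥
x = 1, y = 0 ↦ 0  <
x = 1, y = 1/3 ↦ 1/3  <
x = 1, y = 2/3 ↦ 2/3  ≥
x = 1, y = 1 ↦ 1  ≥
So 9 of the 16 assignments meet the threshold.

9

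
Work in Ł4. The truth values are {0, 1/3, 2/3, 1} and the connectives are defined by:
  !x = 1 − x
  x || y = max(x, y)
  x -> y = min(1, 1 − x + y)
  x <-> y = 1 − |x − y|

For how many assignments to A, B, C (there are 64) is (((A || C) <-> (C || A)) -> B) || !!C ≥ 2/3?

48

value 1: 28 assignments (counts)
value 2/3: 20 assignments (counts)
value 1/3: 12 assignments
value 0: 4 assignments
So 48 of the 64 assignments meet the threshold.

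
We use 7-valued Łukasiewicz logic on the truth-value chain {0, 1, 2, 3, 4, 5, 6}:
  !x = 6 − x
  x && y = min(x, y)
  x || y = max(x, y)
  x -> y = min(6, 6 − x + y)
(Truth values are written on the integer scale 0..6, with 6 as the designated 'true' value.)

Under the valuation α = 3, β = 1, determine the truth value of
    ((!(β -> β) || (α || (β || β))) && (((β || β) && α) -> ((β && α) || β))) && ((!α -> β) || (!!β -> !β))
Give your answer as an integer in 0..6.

3

β -> β = 1 -> 1 = 6
!(β -> β) = !6 = 0
β || β = 1 || 1 = 1
α || (β || β) = 3 || 1 = 3
!(β -> β) || (α || (β || β)) = 0 || 3 = 3
β || β = 1 || 1 = 1
(β || β) && α = 1 && 3 = 1
β && α = 1 && 3 = 1
(β && α) || β = 1 || 1 = 1
((β || β) && α) -> ((β && α) || β) = 1 -> 1 = 6
(!(β -> β) || (α || (β || β))) && (((β || β) && α) -> ((β && α) || β)) = 3 && 6 = 3
!α = !3 = 3
!α -> β = 3 -> 1 = 4
!β = !1 = 5
!!β = !5 = 1
!β = !1 = 5
!!β -> !β = 1 -> 5 = 6
(!α -> β) || (!!β -> !β) = 4 || 6 = 6
((!(β -> β) || (α || (β || β))) && (((β || β) && α) -> ((β && α) || β))) && ((!α -> β) || (!!β -> !β)) = 3 && 6 = 3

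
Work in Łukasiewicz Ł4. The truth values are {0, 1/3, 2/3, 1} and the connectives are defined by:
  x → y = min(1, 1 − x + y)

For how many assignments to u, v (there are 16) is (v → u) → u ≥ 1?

7

u = 0, v = 0 ↦ 0  <
u = 0, v = 1/3 ↦ 1/3  <
u = 0, v = 2/3 ↦ 2/3  <
u = 0, v = 1 ↦ 1  ≥
u = 1/3, v = 0 ↦ 1/3  <
u = 1/3, v = 1/3 ↦ 1/3  <
u = 1/3, v = 2/3 ↦ 2/3  <
u = 1/3, v = 1 ↦ 1  ≥
u = 2/3, v = 0 ↦ 2/3  <
u = 2/3, v = 1/3 ↦ 2/3  <
u = 2/3, v = 2/3 ↦ 2/3  <
u = 2/3, v = 1 ↦ 1  ≥
u = 1, v = 0 ↦ 1  ≥
u = 1, v = 1/3 ↦ 1  ≥
u = 1, v = 2/3 ↦ 1  ≥
u = 1, v = 1 ↦ 1  ≥
So 7 of the 16 assignments meet the threshold.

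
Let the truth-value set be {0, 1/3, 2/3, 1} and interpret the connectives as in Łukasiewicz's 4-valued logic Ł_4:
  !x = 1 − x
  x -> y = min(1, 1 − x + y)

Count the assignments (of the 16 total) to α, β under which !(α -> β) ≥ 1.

1

α = 0, β = 0 ↦ 0  <
α = 0, β = 1/3 ↦ 0  <
α = 0, β = 2/3 ↦ 0  <
α = 0, β = 1 ↦ 0  <
α = 1/3, β = 0 ↦ 1/3  <
α = 1/3, β = 1/3 ↦ 0  <
α = 1/3, β = 2/3 ↦ 0  <
α = 1/3, β = 1 ↦ 0  <
α = 2/3, β = 0 ↦ 2/3  <
α = 2/3, β = 1/3 ↦ 1/3  <
α = 2/3, β = 2/3 ↦ 0  <
α = 2/3, β = 1 ↦ 0  <
α = 1, β = 0 ↦ 1  ≥
α = 1, β = 1/3 ↦ 2/3  <
α = 1, β = 2/3 ↦ 1/3  <
α = 1, β = 1 ↦ 0  <
So 1 of the 16 assignments meets the threshold.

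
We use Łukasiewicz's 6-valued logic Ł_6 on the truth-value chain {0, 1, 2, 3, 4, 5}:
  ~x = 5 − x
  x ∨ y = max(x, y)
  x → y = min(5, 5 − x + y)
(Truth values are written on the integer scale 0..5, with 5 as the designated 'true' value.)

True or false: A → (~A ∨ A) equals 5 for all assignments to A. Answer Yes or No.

A = 0 ↦ 5
A = 1 ↦ 5
A = 2 ↦ 5
A = 3 ↦ 5
A = 4 ↦ 5
A = 5 ↦ 5
Every assignment gives a value ≥ 5.

Yes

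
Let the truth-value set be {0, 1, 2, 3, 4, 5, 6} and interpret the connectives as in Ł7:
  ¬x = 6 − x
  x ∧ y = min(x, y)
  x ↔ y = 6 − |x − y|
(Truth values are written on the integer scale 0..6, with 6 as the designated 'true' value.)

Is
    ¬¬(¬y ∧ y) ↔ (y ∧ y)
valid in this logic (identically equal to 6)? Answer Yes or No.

Counterexample: take y = 4.
¬y = ¬4 = 2
¬y ∧ y = 2 ∧ 4 = 2
¬(¬y ∧ y) = ¬2 = 4
¬¬(¬y ∧ y) = ¬4 = 2
y ∧ y = 4 ∧ 4 = 4
¬¬(¬y ∧ y) ↔ (y ∧ y) = 2 ↔ 4 = 4
This gives 4 ≠ 6.

No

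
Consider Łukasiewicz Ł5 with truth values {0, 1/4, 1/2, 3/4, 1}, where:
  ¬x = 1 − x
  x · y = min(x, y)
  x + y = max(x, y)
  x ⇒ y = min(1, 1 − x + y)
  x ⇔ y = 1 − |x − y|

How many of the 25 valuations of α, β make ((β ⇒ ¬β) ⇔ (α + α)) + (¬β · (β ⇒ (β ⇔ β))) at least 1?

value 1: 9 assignments (counts)
value 3/4: 8 assignments
value 1/2: 6 assignments
value 1/4: 1 assignment
value 0: 1 assignment
So 9 of the 25 assignments meet the threshold.

9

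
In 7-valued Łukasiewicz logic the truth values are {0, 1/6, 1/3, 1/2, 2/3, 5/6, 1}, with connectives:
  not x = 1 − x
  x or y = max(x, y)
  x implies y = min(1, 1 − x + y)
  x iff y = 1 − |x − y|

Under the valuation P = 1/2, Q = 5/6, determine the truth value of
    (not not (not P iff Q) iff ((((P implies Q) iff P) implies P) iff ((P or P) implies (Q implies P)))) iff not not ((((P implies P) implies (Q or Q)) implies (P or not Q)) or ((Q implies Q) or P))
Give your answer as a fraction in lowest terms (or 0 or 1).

not P = not 1/2 = 1/2
not P iff Q = 1/2 iff 5/6 = 2/3
not (not P iff Q) = not 2/3 = 1/3
not not (not P iff Q) = not 1/3 = 2/3
P implies Q = 1/2 implies 5/6 = 1
(P implies Q) iff P = 1 iff 1/2 = 1/2
((P implies Q) iff P) implies P = 1/2 implies 1/2 = 1
P or P = 1/2 or 1/2 = 1/2
Q implies P = 5/6 implies 1/2 = 2/3
(P or P) implies (Q implies P) = 1/2 implies 2/3 = 1
(((P implies Q) iff P) implies P) iff ((P or P) implies (Q implies P)) = 1 iff 1 = 1
not not (not P iff Q) iff ((((P implies Q) iff P) implies P) iff ((P or P) implies (Q implies P))) = 2/3 iff 1 = 2/3
P implies P = 1/2 implies 1/2 = 1
Q or Q = 5/6 or 5/6 = 5/6
(P implies P) implies (Q or Q) = 1 implies 5/6 = 5/6
not Q = not 5/6 = 1/6
P or not Q = 1/2 or 1/6 = 1/2
((P implies P) implies (Q or Q)) implies (P or not Q) = 5/6 implies 1/2 = 2/3
Q implies Q = 5/6 implies 5/6 = 1
(Q implies Q) or P = 1 or 1/2 = 1
(((P implies P) implies (Q or Q)) implies (P or not Q)) or ((Q implies Q) or P) = 2/3 or 1 = 1
not ((((P implies P) implies (Q or Q)) implies (P or not Q)) or ((Q implies Q) or P)) = not 1 = 0
not not ((((P implies P) implies (Q or Q)) implies (P or not Q)) or ((Q implies Q) or P)) = not 0 = 1
(not not (not P iff Q) iff ((((P implies Q) iff P) implies P) iff ((P or P) implies (Q implies P)))) iff not not ((((P implies P) implies (Q or Q)) implies (P or not Q)) or ((Q implies Q) or P)) = 2/3 iff 1 = 2/3

2/3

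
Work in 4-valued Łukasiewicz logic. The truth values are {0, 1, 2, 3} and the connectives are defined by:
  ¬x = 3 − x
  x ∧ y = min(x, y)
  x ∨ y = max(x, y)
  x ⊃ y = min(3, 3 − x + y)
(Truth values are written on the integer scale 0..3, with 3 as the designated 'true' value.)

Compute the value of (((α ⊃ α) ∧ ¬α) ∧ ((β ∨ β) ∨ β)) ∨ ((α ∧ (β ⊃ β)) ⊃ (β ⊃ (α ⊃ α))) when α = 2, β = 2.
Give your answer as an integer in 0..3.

3

α ⊃ α = 2 ⊃ 2 = 3
¬α = ¬2 = 1
(α ⊃ α) ∧ ¬α = 3 ∧ 1 = 1
β ∨ β = 2 ∨ 2 = 2
(β ∨ β) ∨ β = 2 ∨ 2 = 2
((α ⊃ α) ∧ ¬α) ∧ ((β ∨ β) ∨ β) = 1 ∧ 2 = 1
β ⊃ β = 2 ⊃ 2 = 3
α ∧ (β ⊃ β) = 2 ∧ 3 = 2
α ⊃ α = 2 ⊃ 2 = 3
β ⊃ (α ⊃ α) = 2 ⊃ 3 = 3
(α ∧ (β ⊃ β)) ⊃ (β ⊃ (α ⊃ α)) = 2 ⊃ 3 = 3
(((α ⊃ α) ∧ ¬α) ∧ ((β ∨ β) ∨ β)) ∨ ((α ∧ (β ⊃ β)) ⊃ (β ⊃ (α ⊃ α))) = 1 ∨ 3 = 3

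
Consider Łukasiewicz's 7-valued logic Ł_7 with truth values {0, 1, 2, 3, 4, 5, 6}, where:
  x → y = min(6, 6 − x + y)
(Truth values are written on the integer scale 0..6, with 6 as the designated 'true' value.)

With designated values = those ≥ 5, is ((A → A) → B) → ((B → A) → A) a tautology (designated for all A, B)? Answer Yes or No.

At A = 4, B = 5, for instance:
A → A = 4 → 4 = 6
(A → A) → B = 6 → 5 = 5
B → A = 5 → 4 = 5
(B → A) → A = 5 → 4 = 5
((A → A) → B) → ((B → A) → A) = 5 → 5 = 6
and checking the remaining 48 assignments likewise gives ≥ 5 in every case.

Yes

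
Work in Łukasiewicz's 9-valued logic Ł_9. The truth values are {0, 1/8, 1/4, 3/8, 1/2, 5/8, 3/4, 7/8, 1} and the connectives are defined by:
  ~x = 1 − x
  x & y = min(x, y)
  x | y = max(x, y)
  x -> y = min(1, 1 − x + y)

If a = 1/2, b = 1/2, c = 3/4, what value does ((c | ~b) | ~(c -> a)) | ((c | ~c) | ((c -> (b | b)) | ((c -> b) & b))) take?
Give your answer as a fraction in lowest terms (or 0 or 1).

~b = ~1/2 = 1/2
c | ~b = 3/4 | 1/2 = 3/4
c -> a = 3/4 -> 1/2 = 3/4
~(c -> a) = ~3/4 = 1/4
(c | ~b) | ~(c -> a) = 3/4 | 1/4 = 3/4
~c = ~3/4 = 1/4
c | ~c = 3/4 | 1/4 = 3/4
b | b = 1/2 | 1/2 = 1/2
c -> (b | b) = 3/4 -> 1/2 = 3/4
c -> b = 3/4 -> 1/2 = 3/4
(c -> b) & b = 3/4 & 1/2 = 1/2
(c -> (b | b)) | ((c -> b) & b) = 3/4 | 1/2 = 3/4
(c | ~c) | ((c -> (b | b)) | ((c -> b) & b)) = 3/4 | 3/4 = 3/4
((c | ~b) | ~(c -> a)) | ((c | ~c) | ((c -> (b | b)) | ((c -> b) & b))) = 3/4 | 3/4 = 3/4

3/4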